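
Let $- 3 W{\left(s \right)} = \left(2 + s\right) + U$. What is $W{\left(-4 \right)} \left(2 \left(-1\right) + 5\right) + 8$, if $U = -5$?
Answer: $15$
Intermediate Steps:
$W{\left(s \right)} = 1 - \frac{s}{3}$ ($W{\left(s \right)} = - \frac{\left(2 + s\right) - 5}{3} = - \frac{-3 + s}{3} = 1 - \frac{s}{3}$)
$W{\left(-4 \right)} \left(2 \left(-1\right) + 5\right) + 8 = \left(1 - - \frac{4}{3}\right) \left(2 \left(-1\right) + 5\right) + 8 = \left(1 + \frac{4}{3}\right) \left(-2 + 5\right) + 8 = \frac{7}{3} \cdot 3 + 8 = 7 + 8 = 15$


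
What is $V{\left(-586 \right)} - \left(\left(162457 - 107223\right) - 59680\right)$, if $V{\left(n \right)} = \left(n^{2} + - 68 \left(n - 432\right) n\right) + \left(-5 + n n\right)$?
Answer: $-39874031$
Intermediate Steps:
$V{\left(n \right)} = -5 + 2 n^{2} + n \left(29376 - 68 n\right)$ ($V{\left(n \right)} = \left(n^{2} + - 68 \left(-432 + n\right) n\right) + \left(-5 + n^{2}\right) = \left(n^{2} + \left(29376 - 68 n\right) n\right) + \left(-5 + n^{2}\right) = \left(n^{2} + n \left(29376 - 68 n\right)\right) + \left(-5 + n^{2}\right) = -5 + 2 n^{2} + n \left(29376 - 68 n\right)$)
$V{\left(-586 \right)} - \left(\left(162457 - 107223\right) - 59680\right) = \left(-5 - 66 \left(-586\right)^{2} + 29376 \left(-586\right)\right) - \left(\left(162457 - 107223\right) - 59680\right) = \left(-5 - 22664136 - 17214336\right) - \left(55234 - 59680\right) = \left(-5 - 22664136 - 17214336\right) - -4446 = -39878477 + 4446 = -39874031$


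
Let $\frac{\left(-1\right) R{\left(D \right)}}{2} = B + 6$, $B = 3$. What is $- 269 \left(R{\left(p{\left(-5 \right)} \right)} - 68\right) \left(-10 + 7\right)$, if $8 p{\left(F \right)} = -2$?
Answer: $-69402$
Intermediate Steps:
$p{\left(F \right)} = - \frac{1}{4}$ ($p{\left(F \right)} = \frac{1}{8} \left(-2\right) = - \frac{1}{4}$)
$R{\left(D \right)} = -18$ ($R{\left(D \right)} = - 2 \left(3 + 6\right) = \left(-2\right) 9 = -18$)
$- 269 \left(R{\left(p{\left(-5 \right)} \right)} - 68\right) \left(-10 + 7\right) = - 269 \left(-18 - 68\right) \left(-10 + 7\right) = - 269 \left(\left(-86\right) \left(-3\right)\right) = \left(-269\right) 258 = -69402$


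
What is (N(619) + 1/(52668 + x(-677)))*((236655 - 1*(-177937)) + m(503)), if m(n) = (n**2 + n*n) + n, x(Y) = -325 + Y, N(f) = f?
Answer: 29458349736815/51666 ≈ 5.7017e+8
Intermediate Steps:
m(n) = n + 2*n**2 (m(n) = (n**2 + n**2) + n = 2*n**2 + n = n + 2*n**2)
(N(619) + 1/(52668 + x(-677)))*((236655 - 1*(-177937)) + m(503)) = (619 + 1/(52668 + (-325 - 677)))*((236655 - 1*(-177937)) + 503*(1 + 2*503)) = (619 + 1/(52668 - 1002))*((236655 + 177937) + 503*(1 + 1006)) = (619 + 1/51666)*(414592 + 503*1007) = (619 + 1/51666)*(414592 + 506521) = (31981255/51666)*921113 = 29458349736815/51666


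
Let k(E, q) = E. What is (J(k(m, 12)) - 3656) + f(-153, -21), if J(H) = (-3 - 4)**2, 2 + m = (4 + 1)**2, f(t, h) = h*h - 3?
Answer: -3169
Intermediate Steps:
f(t, h) = -3 + h**2 (f(t, h) = h**2 - 3 = -3 + h**2)
m = 23 (m = -2 + (4 + 1)**2 = -2 + 5**2 = -2 + 25 = 23)
J(H) = 49 (J(H) = (-7)**2 = 49)
(J(k(m, 12)) - 3656) + f(-153, -21) = (49 - 3656) + (-3 + (-21)**2) = -3607 + (-3 + 441) = -3607 + 438 = -3169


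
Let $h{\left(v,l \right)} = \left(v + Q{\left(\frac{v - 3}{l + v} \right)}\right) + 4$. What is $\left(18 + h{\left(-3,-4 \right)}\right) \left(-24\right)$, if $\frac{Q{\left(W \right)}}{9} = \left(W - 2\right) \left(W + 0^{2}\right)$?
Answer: $- \frac{11976}{49} \approx -244.41$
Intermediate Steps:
$Q{\left(W \right)} = 9 W \left(-2 + W\right)$ ($Q{\left(W \right)} = 9 \left(W - 2\right) \left(W + 0^{2}\right) = 9 \left(-2 + W\right) \left(W + 0\right) = 9 \left(-2 + W\right) W = 9 W \left(-2 + W\right)$)
$h{\left(v,l \right)} = 4 + v + \frac{9 \left(-3 + v\right) \left(-2 + \frac{-3 + v}{l + v}\right)}{l + v}$ ($h{\left(v,l \right)} = \left(v + 9 \frac{v - 3}{l + v} \left(-2 + \frac{v - 3}{l + v}\right)\right) + 4 = \left(v + 9 \frac{-3 + v}{l + v} \left(-2 + \frac{-3 + v}{l + v}\right)\right) + 4 = \left(v + \frac{9 \left(-3 + v\right) \left(-2 + \frac{-3 + v}{l + v}\right)}{l + v}\right) + 4 = 4 + v + \frac{9 \left(-3 + v\right) \left(-2 + \frac{-3 + v}{l + v}\right)}{l + v}$)
$\left(18 + h{\left(-3,-4 \right)}\right) \left(-24\right) = \left(18 + \frac{\left(-4 - 3\right)^{2} \left(4 - 3\right) - 9 \left(-3 - 3\right) \left(3 - 3 + 2 \left(-4\right)\right)}{\left(-4 - 3\right)^{2}}\right) \left(-24\right) = \left(18 + \frac{\left(-7\right)^{2} \cdot 1 - - 54 \left(3 - 3 - 8\right)}{49}\right) \left(-24\right) = \left(18 + \frac{49 \cdot 1 - \left(-54\right) \left(-8\right)}{49}\right) \left(-24\right) = \left(18 + \frac{49 - 432}{49}\right) \left(-24\right) = \left(18 + \frac{1}{49} \left(-383\right)\right) \left(-24\right) = \left(18 - \frac{383}{49}\right) \left(-24\right) = \frac{499}{49} \left(-24\right) = - \frac{11976}{49}$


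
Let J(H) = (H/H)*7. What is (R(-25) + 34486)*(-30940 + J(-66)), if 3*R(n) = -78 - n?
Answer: -1066208955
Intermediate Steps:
R(n) = -26 - n/3 (R(n) = (-78 - n)/3 = -26 - n/3)
J(H) = 7 (J(H) = 1*7 = 7)
(R(-25) + 34486)*(-30940 + J(-66)) = ((-26 - ⅓*(-25)) + 34486)*(-30940 + 7) = ((-26 + 25/3) + 34486)*(-30933) = (-53/3 + 34486)*(-30933) = (103405/3)*(-30933) = -1066208955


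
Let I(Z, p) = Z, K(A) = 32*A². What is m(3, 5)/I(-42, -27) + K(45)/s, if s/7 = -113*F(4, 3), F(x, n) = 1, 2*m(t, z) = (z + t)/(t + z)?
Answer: -777713/9492 ≈ -81.933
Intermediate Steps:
m(t, z) = ½ (m(t, z) = ((z + t)/(t + z))/2 = ((t + z)/(t + z))/2 = (½)*1 = ½)
s = -791 (s = 7*(-113*1) = 7*(-113) = -791)
m(3, 5)/I(-42, -27) + K(45)/s = (½)/(-42) + (32*45²)/(-791) = (½)*(-1/42) + (32*2025)*(-1/791) = -1/84 + 64800*(-1/791) = -1/84 - 64800/791 = -777713/9492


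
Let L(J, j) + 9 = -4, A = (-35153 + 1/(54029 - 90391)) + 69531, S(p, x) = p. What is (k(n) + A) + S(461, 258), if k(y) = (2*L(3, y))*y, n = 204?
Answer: 1073951669/36362 ≈ 29535.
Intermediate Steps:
A = 1250052835/36362 (A = (-35153 + 1/(-36362)) + 69531 = (-35153 - 1/36362) + 69531 = -1278233387/36362 + 69531 = 1250052835/36362 ≈ 34378.)
L(J, j) = -13 (L(J, j) = -9 - 4 = -13)
k(y) = -26*y (k(y) = (2*(-13))*y = -26*y)
(k(n) + A) + S(461, 258) = (-26*204 + 1250052835/36362) + 461 = (-5304 + 1250052835/36362) + 461 = 1057188787/36362 + 461 = 1073951669/36362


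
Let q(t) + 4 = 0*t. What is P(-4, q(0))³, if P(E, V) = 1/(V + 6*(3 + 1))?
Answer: 1/8000 ≈ 0.00012500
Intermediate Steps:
q(t) = -4 (q(t) = -4 + 0*t = -4 + 0 = -4)
P(E, V) = 1/(24 + V) (P(E, V) = 1/(V + 6*4) = 1/(V + 24) = 1/(24 + V))
P(-4, q(0))³ = (1/(24 - 4))³ = (1/20)³ = 1/8000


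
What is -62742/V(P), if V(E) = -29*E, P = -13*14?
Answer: -31371/2639 ≈ -11.887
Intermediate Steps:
P = -182
-62742/V(P) = -62742/((-29*(-182))) = -62742/5278 = -62742*1/5278 = -31371/2639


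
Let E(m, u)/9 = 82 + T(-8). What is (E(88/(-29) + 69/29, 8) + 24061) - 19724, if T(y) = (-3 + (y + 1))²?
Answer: 5975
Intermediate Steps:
T(y) = (-2 + y)² (T(y) = (-3 + (1 + y))² = (-2 + y)²)
E(m, u) = 1638 (E(m, u) = 9*(82 + (-2 - 8)²) = 9*(82 + (-10)²) = 9*(82 + 100) = 9*182 = 1638)
(E(88/(-29) + 69/29, 8) + 24061) - 19724 = (1638 + 24061) - 19724 = 25699 - 19724 = 5975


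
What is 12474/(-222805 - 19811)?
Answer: -189/3676 ≈ -0.051415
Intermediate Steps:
12474/(-222805 - 19811) = 12474/(-242616) = 12474*(-1/242616) = -189/3676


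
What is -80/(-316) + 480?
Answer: 37940/79 ≈ 480.25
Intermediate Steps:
-80/(-316) + 480 = -80*(-1/316) + 480 = 20/79 + 480 = 37940/79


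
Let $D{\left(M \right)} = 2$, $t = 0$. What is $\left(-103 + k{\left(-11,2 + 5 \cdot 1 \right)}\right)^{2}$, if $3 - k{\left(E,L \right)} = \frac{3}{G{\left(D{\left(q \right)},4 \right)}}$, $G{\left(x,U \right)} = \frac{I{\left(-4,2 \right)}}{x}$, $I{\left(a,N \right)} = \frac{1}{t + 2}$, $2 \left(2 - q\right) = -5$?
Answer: $12544$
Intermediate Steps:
$q = \frac{9}{2}$ ($q = 2 - - \frac{5}{2} = 2 + \frac{5}{2} = \frac{9}{2} \approx 4.5$)
$I{\left(a,N \right)} = \frac{1}{2}$ ($I{\left(a,N \right)} = \frac{1}{0 + 2} = \frac{1}{2}$)
$G{\left(x,U \right)} = \frac{1}{2 x}$
$k{\left(E,L \right)} = -9$ ($k{\left(E,L \right)} = 3 - \frac{3}{\frac{1}{2} \cdot \frac{1}{2}} = 3 - 3 \frac{1}{\frac{1}{4}} = 3 - 3 \cdot 4 = 3 - 12 = -9$)
$\left(-103 + k{\left(-11,2 + 5 \cdot 1 \right)}\right)^{2} = \left(-103 - 9\right)^{2} = \left(-112\right)^{2} = 12544$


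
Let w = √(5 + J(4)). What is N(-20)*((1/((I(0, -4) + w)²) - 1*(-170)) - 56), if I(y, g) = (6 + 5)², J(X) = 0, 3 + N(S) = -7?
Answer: -61050597975/53553124 + 605*√5/53553124 ≈ -1140.0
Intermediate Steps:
N(S) = -10 (N(S) = -3 - 7 = -10)
I(y, g) = 121 (I(y, g) = 11² = 121)
w = √5 (w = √(5 + 0) = √5 ≈ 2.2361)
N(-20)*((1/((I(0, -4) + w)²) - 1*(-170)) - 56) = -10*((1/((121 + √5)²) - 1*(-170)) - 56) = -10*(((121 + √5)⁻² + 170) - 56) = -10*((170 + (121 + √5)⁻²) - 56) = -10*(114 + (121 + √5)⁻²) = -1140 - 10/(121 + √5)²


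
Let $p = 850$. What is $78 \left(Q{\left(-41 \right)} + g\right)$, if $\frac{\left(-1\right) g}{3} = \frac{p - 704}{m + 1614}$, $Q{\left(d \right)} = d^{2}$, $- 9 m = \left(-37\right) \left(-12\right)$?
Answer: $\frac{307682700}{2347} \approx 1.311 \cdot 10^{5}$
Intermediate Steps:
$m = - \frac{148}{3}$ ($m = - \frac{\left(-37\right) \left(-12\right)}{9} = \left(- \frac{1}{9}\right) 444 = - \frac{148}{3} \approx -49.333$)
$g = - \frac{657}{2347}$ ($g = - 3 \frac{850 - 704}{- \frac{148}{3} + 1614} = - 3 \frac{146}{\frac{4694}{3}} = - 3 \cdot 146 \cdot \frac{3}{4694} = \left(-3\right) \frac{219}{2347} = - \frac{657}{2347} \approx -0.27993$)
$78 \left(Q{\left(-41 \right)} + g\right) = 78 \left(\left(-41\right)^{2} - \frac{657}{2347}\right) = 78 \left(1681 - \frac{657}{2347}\right) = 78 \cdot \frac{3944650}{2347} = \frac{307682700}{2347}$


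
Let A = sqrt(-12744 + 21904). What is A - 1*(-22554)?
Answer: 22554 + 2*sqrt(2290) ≈ 22650.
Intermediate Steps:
A = 2*sqrt(2290) (A = sqrt(9160) = 2*sqrt(2290) ≈ 95.708)
A - 1*(-22554) = 2*sqrt(2290) - 1*(-22554) = 2*sqrt(2290) + 22554 = 22554 + 2*sqrt(2290)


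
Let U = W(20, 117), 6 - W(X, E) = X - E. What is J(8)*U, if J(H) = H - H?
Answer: 0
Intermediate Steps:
W(X, E) = 6 + E - X (W(X, E) = 6 - (X - E) = 6 + (E - X) = 6 + E - X)
U = 103 (U = 6 + 117 - 1*20 = 6 + 117 - 20 = 103)
J(H) = 0
J(8)*U = 0*103 = 0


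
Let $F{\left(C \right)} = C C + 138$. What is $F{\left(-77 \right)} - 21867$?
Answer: $-15800$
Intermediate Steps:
$F{\left(C \right)} = 138 + C^{2}$ ($F{\left(C \right)} = C^{2} + 138 = 138 + C^{2}$)
$F{\left(-77 \right)} - 21867 = \left(138 + \left(-77\right)^{2}\right) - 21867 = \left(138 + 5929\right) - 21867 = 6067 - 21867 = -15800$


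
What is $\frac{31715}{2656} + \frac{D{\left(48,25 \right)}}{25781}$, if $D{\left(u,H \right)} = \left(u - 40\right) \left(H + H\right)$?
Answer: $\frac{818706815}{68474336} \approx 11.956$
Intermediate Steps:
$D{\left(u,H \right)} = 2 H \left(-40 + u\right)$ ($D{\left(u,H \right)} = \left(-40 + u\right) 2 H = 2 H \left(-40 + u\right)$)
$\frac{31715}{2656} + \frac{D{\left(48,25 \right)}}{25781} = \frac{31715}{2656} + \frac{2 \cdot 25 \left(-40 + 48\right)}{25781} = 31715 \cdot \frac{1}{2656} + 2 \cdot 25 \cdot 8 \cdot \frac{1}{25781} = \frac{31715}{2656} + 400 \cdot \frac{1}{25781} = \frac{31715}{2656} + \frac{400}{25781} = \frac{818706815}{68474336}$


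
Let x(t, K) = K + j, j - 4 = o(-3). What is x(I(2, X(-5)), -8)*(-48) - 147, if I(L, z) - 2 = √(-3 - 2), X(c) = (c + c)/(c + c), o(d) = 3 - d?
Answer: -243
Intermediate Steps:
X(c) = 1 (X(c) = (2*c)/((2*c)) = (2*c)*(1/(2*c)) = 1)
j = 10 (j = 4 + (3 - 1*(-3)) = 4 + (3 + 3) = 4 + 6 = 10)
I(L, z) = 2 + I*√5 (I(L, z) = 2 + √(-3 - 2) = 2 + √(-5) = 2 + I*√5)
x(t, K) = 10 + K (x(t, K) = K + 10 = 10 + K)
x(I(2, X(-5)), -8)*(-48) - 147 = (10 - 8)*(-48) - 147 = 2*(-48) - 147 = -96 - 147 = -243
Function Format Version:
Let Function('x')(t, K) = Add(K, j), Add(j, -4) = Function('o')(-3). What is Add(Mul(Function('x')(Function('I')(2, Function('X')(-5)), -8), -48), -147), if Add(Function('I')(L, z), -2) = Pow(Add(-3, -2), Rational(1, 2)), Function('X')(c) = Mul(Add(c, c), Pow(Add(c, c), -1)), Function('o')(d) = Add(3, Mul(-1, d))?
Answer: -243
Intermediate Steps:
Function('X')(c) = 1 (Function('X')(c) = Mul(Mul(2, c), Pow(Mul(2, c), -1)) = Mul(Mul(2, c), Mul(Rational(1, 2), Pow(c, -1))) = 1)
j = 10 (j = Add(4, Add(3, Mul(-1, -3))) = Add(4, Add(3, 3)) = Add(4, 6) = 10)
Function('I')(L, z) = Add(2, Mul(I, Pow(5, Rational(1, 2)))) (Function('I')(L, z) = Add(2, Pow(Add(-3, -2), Rational(1, 2))) = Add(2, Pow(-5, Rational(1, 2))) = Add(2, Mul(I, Pow(5, Rational(1, 2)))))
Function('x')(t, K) = Add(10, K) (Function('x')(t, K) = Add(K, 10) = Add(10, K))
Add(Mul(Function('x')(Function('I')(2, Function('X')(-5)), -8), -48), -147) = Add(Mul(Add(10, -8), -48), -147) = Add(Mul(2, -48), -147) = Add(-96, -147) = -243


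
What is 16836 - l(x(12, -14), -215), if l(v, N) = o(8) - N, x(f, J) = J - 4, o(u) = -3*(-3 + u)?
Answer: 16636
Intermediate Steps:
o(u) = 9 - 3*u
x(f, J) = -4 + J
l(v, N) = -15 - N (l(v, N) = (9 - 3*8) - N = (9 - 24) - N = -15 - N)
16836 - l(x(12, -14), -215) = 16836 - (-15 - 1*(-215)) = 16836 - (-15 + 215) = 16836 - 1*200 = 16836 - 200 = 16636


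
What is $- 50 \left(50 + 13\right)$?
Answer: $-3150$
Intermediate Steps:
$- 50 \left(50 + 13\right) = \left(-50\right) 63 = -3150$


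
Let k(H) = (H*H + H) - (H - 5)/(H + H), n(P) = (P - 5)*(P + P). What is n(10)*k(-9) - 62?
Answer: 63542/9 ≈ 7060.2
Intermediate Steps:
n(P) = 2*P*(-5 + P) (n(P) = (-5 + P)*(2*P) = 2*P*(-5 + P))
k(H) = H + H² - (-5 + H)/(2*H) (k(H) = (H² + H) - (-5 + H)/(2*H) = (H + H²) - (-5 + H)*1/(2*H) = (H + H²) - (-5 + H)/(2*H) = H + H² - (-5 + H)/(2*H))
n(10)*k(-9) - 62 = (2*10*(-5 + 10))*(-½ - 9 + (-9)² + (5/2)/(-9)) - 62 = (2*10*5)*(-½ - 9 + 81 + (5/2)*(-⅑)) - 62 = 100*(-½ - 9 + 81 - 5/18) - 62 = 100*(641/9) - 62 = 64100/9 - 62 = 63542/9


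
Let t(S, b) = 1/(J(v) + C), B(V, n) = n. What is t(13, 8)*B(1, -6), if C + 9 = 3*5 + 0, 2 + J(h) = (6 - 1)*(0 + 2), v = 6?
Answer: -3/7 ≈ -0.42857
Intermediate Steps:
J(h) = 8 (J(h) = -2 + (6 - 1)*(0 + 2) = -2 + 5*2 = -2 + 10 = 8)
C = 6 (C = -9 + (3*5 + 0) = -9 + (15 + 0) = -9 + 15 = 6)
t(S, b) = 1/14 (t(S, b) = 1/(8 + 6) = 1/14)
t(13, 8)*B(1, -6) = (1/14)*(-6) = -3/7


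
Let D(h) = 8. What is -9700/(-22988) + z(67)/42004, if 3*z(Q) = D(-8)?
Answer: 76406269/181047741 ≈ 0.42202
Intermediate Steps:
z(Q) = 8/3 (z(Q) = (⅓)*8 = 8/3)
-9700/(-22988) + z(67)/42004 = -9700/(-22988) + (8/3)/42004 = -9700*(-1/22988) + (8/3)*(1/42004) = 2425/5747 + 2/31503 = 76406269/181047741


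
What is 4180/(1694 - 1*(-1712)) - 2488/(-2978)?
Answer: 5230542/2535767 ≈ 2.0627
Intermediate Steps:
4180/(1694 - 1*(-1712)) - 2488/(-2978) = 4180/(1694 + 1712) - 2488*(-1/2978) = 4180/3406 + 1244/1489 = 4180*(1/3406) + 1244/1489 = 2090/1703 + 1244/1489 = 5230542/2535767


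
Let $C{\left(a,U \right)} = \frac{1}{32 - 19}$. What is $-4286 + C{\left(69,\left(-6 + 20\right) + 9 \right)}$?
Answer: $- \frac{55717}{13} \approx -4285.9$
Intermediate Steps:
$C{\left(a,U \right)} = \frac{1}{13}$
$-4286 + C{\left(69,\left(-6 + 20\right) + 9 \right)} = -4286 + \frac{1}{13} = - \frac{55717}{13}$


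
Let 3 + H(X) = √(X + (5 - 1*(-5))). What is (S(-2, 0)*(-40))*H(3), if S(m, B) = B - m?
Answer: 240 - 80*√13 ≈ -48.444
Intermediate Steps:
H(X) = -3 + √(10 + X) (H(X) = -3 + √(X + (5 - 1*(-5))) = -3 + √(X + (5 + 5)) = -3 + √(X + 10) = -3 + √(10 + X))
(S(-2, 0)*(-40))*H(3) = ((0 - 1*(-2))*(-40))*(-3 + √(10 + 3)) = ((0 + 2)*(-40))*(-3 + √13) = (2*(-40))*(-3 + √13) = -80*(-3 + √13) = 240 - 80*√13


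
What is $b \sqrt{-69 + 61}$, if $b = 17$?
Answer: $34 i \sqrt{2} \approx 48.083 i$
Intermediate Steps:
$b \sqrt{-69 + 61} = 17 \sqrt{-69 + 61} = 17 \sqrt{-8} = 17 \cdot 2 i \sqrt{2} = 34 i \sqrt{2}$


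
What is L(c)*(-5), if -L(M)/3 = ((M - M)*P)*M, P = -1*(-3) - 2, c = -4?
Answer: 0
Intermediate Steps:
P = 1 (P = 3 - 2 = 1)
L(M) = 0 (L(M) = -3*(M - M)*1*M = -3*0*1*M = -0*M = -3*0 = 0)
L(c)*(-5) = 0*(-5) = 0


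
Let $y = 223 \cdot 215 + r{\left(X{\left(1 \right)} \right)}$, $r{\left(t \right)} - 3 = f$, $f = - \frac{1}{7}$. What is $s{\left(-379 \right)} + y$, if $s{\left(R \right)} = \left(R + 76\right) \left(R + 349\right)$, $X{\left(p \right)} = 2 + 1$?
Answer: $\frac{399265}{7} \approx 57038.0$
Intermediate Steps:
$X{\left(p \right)} = 3$
$s{\left(R \right)} = \left(76 + R\right) \left(349 + R\right)$
$f = - \frac{1}{7}$ ($f = \left(-1\right) \frac{1}{7} = - \frac{1}{7} \approx -0.14286$)
$r{\left(t \right)} = \frac{20}{7}$ ($r{\left(t \right)} = 3 - \frac{1}{7} = \frac{20}{7}$)
$y = \frac{335635}{7}$ ($y = 223 \cdot 215 + \frac{20}{7} = 47945 + \frac{20}{7} = \frac{335635}{7} \approx 47948.0$)
$s{\left(-379 \right)} + y = \left(26524 + \left(-379\right)^{2} + 425 \left(-379\right)\right) + \frac{335635}{7} = \left(26524 + 143641 - 161075\right) + \frac{335635}{7} = 9090 + \frac{335635}{7} = \frac{399265}{7}$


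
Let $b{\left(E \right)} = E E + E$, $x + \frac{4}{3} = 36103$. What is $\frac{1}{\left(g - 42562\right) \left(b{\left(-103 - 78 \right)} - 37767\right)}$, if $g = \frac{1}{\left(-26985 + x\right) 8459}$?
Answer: $\frac{231353650}{51075735704077539} \approx 4.5296 \cdot 10^{-9}$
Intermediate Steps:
$x = \frac{108305}{3}$ ($x = - \frac{4}{3} + 36103 = \frac{108305}{3} \approx 36102.0$)
$g = \frac{3}{231353650}$ ($g = \frac{1}{\left(-26985 + \frac{108305}{3}\right) 8459} = \frac{1}{\frac{27350}{3}} \cdot \frac{1}{8459} = \frac{3}{27350} \cdot \frac{1}{8459} = \frac{3}{231353650} \approx 1.2967 \cdot 10^{-8}$)
$b{\left(E \right)} = E + E^{2}$ ($b{\left(E \right)} = E^{2} + E = E + E^{2}$)
$\frac{1}{\left(g - 42562\right) \left(b{\left(-103 - 78 \right)} - 37767\right)} = \frac{1}{\left(\frac{3}{231353650} - 42562\right) \left(\left(-103 - 78\right) \left(1 - 181\right) - 37767\right)} = \frac{1}{\left(- \frac{9846874051297}{231353650}\right) \left(\left(-103 - 78\right) \left(1 - 181\right) - 37767\right)} = \frac{1}{\left(- \frac{9846874051297}{231353650}\right) \left(- 181 \left(1 - 181\right) - 37767\right)} = \frac{1}{\left(- \frac{9846874051297}{231353650}\right) \left(\left(-181\right) \left(-180\right) - 37767\right)} = \frac{1}{\left(- \frac{9846874051297}{231353650}\right) \left(32580 - 37767\right)} = \frac{1}{\left(- \frac{9846874051297}{231353650}\right) \left(-5187\right)} = \frac{1}{\frac{51075735704077539}{231353650}} = \frac{231353650}{51075735704077539}$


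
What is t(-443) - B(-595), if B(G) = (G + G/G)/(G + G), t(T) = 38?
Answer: 22313/595 ≈ 37.501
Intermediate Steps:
B(G) = (1 + G)/(2*G) (B(G) = (G + 1)/((2*G)) = (1 + G)*(1/(2*G)) = (1 + G)/(2*G))
t(-443) - B(-595) = 38 - (1 - 595)/(2*(-595)) = 38 - (-1)*(-594)/(2*595) = 38 - 1*297/595 = 38 - 297/595 = 22313/595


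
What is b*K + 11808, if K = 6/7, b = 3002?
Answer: 100668/7 ≈ 14381.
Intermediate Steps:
K = 6/7 (K = 6*(⅐) = 6/7 ≈ 0.85714)
b*K + 11808 = 3002*(6/7) + 11808 = 18012/7 + 11808 = 100668/7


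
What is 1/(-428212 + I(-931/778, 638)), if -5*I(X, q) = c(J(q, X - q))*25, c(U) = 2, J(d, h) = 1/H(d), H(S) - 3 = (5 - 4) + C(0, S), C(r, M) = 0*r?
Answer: -1/428222 ≈ -2.3352e-6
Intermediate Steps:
C(r, M) = 0
H(S) = 4 (H(S) = 3 + ((5 - 4) + 0) = 3 + (1 + 0) = 3 + 1 = 4)
J(d, h) = ¼ (J(d, h) = 1/4 = ¼)
I(X, q) = -10 (I(X, q) = -2*25/5 = -⅕*50 = -10)
1/(-428212 + I(-931/778, 638)) = 1/(-428212 - 10) = 1/(-428222) = -1/428222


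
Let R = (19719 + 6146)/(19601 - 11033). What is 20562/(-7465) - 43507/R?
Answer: -79521279342/5516635 ≈ -14415.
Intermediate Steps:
R = 3695/1224 (R = 25865/8568 = 25865*(1/8568) = 3695/1224 ≈ 3.0188)
20562/(-7465) - 43507/R = 20562/(-7465) - 43507/3695/1224 = 20562*(-1/7465) - 43507*1224/3695 = -20562/7465 - 53252568/3695 = -79521279342/5516635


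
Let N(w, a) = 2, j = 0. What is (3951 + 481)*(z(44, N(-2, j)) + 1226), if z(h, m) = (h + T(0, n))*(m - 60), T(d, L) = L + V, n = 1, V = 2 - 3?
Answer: -5876832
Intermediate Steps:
V = -1
T(d, L) = -1 + L (T(d, L) = L - 1 = -1 + L)
z(h, m) = h*(-60 + m) (z(h, m) = (h + (-1 + 1))*(m - 60) = (h + 0)*(-60 + m) = h*(-60 + m))
(3951 + 481)*(z(44, N(-2, j)) + 1226) = (3951 + 481)*(44*(-60 + 2) + 1226) = 4432*(44*(-58) + 1226) = 4432*(-2552 + 1226) = 4432*(-1326) = -5876832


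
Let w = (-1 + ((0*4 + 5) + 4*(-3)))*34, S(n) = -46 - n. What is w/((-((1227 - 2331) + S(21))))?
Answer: -272/1171 ≈ -0.23228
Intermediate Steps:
w = -272 (w = (-1 + ((0 + 5) - 12))*34 = (-1 + (5 - 12))*34 = (-1 - 7)*34 = -8*34 = -272)
w/((-((1227 - 2331) + S(21)))) = -272*(-1/((1227 - 2331) + (-46 - 1*21))) = -272*(-1/(-1104 + (-46 - 21))) = -272*(-1/(-1104 - 67)) = -272/((-1*(-1171))) = -272/1171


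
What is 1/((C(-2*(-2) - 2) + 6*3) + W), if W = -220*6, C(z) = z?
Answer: -1/1300 ≈ -0.00076923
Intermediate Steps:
W = -1320
1/((C(-2*(-2) - 2) + 6*3) + W) = 1/(((-2*(-2) - 2) + 6*3) - 1320) = 1/(((4 - 2) + 18) - 1320) = 1/((2 + 18) - 1320) = 1/(20 - 1320) = 1/(-1300) = -1/1300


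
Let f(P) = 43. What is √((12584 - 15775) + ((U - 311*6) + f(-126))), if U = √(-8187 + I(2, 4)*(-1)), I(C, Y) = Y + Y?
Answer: √(-5014 + I*√8195) ≈ 0.6392 + 70.813*I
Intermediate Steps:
I(C, Y) = 2*Y
U = I*√8195 (U = √(-8187 + (2*4)*(-1)) = √(-8187 + 8*(-1)) = √(-8187 - 8) = √(-8195) = I*√8195 ≈ 90.526*I)
√((12584 - 15775) + ((U - 311*6) + f(-126))) = √((12584 - 15775) + ((I*√8195 - 311*6) + 43)) = √(-3191 + ((I*√8195 - 1866) + 43)) = √(-3191 + ((-1866 + I*√8195) + 43)) = √(-3191 + (-1823 + I*√8195)) = √(-5014 + I*√8195)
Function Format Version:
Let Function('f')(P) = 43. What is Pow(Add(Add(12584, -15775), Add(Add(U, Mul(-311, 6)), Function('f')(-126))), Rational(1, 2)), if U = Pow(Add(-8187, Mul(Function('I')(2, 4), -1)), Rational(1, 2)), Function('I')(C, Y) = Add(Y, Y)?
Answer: Pow(Add(-5014, Mul(I, Pow(8195, Rational(1, 2)))), Rational(1, 2)) ≈ Add(0.6392, Mul(70.813, I))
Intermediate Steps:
Function('I')(C, Y) = Mul(2, Y)
U = Mul(I, Pow(8195, Rational(1, 2))) (U = Pow(Add(-8187, Mul(Mul(2, 4), -1)), Rational(1, 2)) = Pow(Add(-8187, Mul(8, -1)), Rational(1, 2)) = Pow(Add(-8187, -8), Rational(1, 2)) = Pow(-8195, Rational(1, 2)) = Mul(I, Pow(8195, Rational(1, 2))) ≈ Mul(90.526, I))
Pow(Add(Add(12584, -15775), Add(Add(U, Mul(-311, 6)), Function('f')(-126))), Rational(1, 2)) = Pow(Add(Add(12584, -15775), Add(Add(Mul(I, Pow(8195, Rational(1, 2))), Mul(-311, 6)), 43)), Rational(1, 2)) = Pow(Add(-3191, Add(Add(Mul(I, Pow(8195, Rational(1, 2))), -1866), 43)), Rational(1, 2)) = Pow(Add(-3191, Add(Add(-1866, Mul(I, Pow(8195, Rational(1, 2)))), 43)), Rational(1, 2)) = Pow(Add(-3191, Add(-1823, Mul(I, Pow(8195, Rational(1, 2))))), Rational(1, 2)) = Pow(Add(-5014, Mul(I, Pow(8195, Rational(1, 2)))), Rational(1, 2))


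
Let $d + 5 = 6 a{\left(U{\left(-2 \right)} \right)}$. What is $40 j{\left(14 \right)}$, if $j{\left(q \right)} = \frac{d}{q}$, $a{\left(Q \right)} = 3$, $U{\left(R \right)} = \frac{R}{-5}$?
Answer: $\frac{260}{7} \approx 37.143$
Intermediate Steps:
$U{\left(R \right)} = - \frac{R}{5}$ ($U{\left(R \right)} = R \left(- \frac{1}{5}\right) = - \frac{R}{5}$)
$d = 13$ ($d = -5 + 6 \cdot 3 = -5 + 18 = 13$)
$j{\left(q \right)} = \frac{13}{q}$
$40 j{\left(14 \right)} = 40 \cdot \frac{13}{14} = \frac{260}{7}$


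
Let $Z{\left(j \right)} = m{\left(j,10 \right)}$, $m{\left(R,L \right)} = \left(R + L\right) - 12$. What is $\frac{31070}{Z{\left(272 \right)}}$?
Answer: $\frac{3107}{27} \approx 115.07$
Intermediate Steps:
$m{\left(R,L \right)} = -12 + L + R$ ($m{\left(R,L \right)} = \left(L + R\right) - 12 = -12 + L + R$)
$Z{\left(j \right)} = -2 + j$ ($Z{\left(j \right)} = -12 + 10 + j = -2 + j$)
$\frac{31070}{Z{\left(272 \right)}} = \frac{31070}{-2 + 272} = \frac{31070}{270} = 31070 \cdot \frac{1}{270} = \frac{3107}{27}$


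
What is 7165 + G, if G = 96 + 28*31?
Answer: 8129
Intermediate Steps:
G = 964 (G = 96 + 868 = 964)
7165 + G = 7165 + 964 = 8129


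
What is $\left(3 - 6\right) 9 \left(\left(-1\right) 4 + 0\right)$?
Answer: $108$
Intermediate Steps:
$\left(3 - 6\right) 9 \left(\left(-1\right) 4 + 0\right) = - 3 \cdot 9 \left(-4 + 0\right) = - 3 \cdot 9 \left(-4\right) = \left(-3\right) \left(-36\right) = 108$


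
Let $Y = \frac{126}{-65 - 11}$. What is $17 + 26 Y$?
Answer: $- \frac{496}{19} \approx -26.105$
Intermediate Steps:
$Y = - \frac{63}{38}$ ($Y = \frac{126}{-76} = 126 \left(- \frac{1}{76}\right) = - \frac{63}{38} \approx -1.6579$)
$17 + 26 Y = 17 + 26 \left(- \frac{63}{38}\right) = 17 - \frac{819}{19} = - \frac{496}{19}$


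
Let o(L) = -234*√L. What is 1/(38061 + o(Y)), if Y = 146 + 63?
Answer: 4229/159688413 + 26*√209/159688413 ≈ 2.8837e-5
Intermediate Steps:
Y = 209
1/(38061 + o(Y)) = 1/(38061 - 234*√209)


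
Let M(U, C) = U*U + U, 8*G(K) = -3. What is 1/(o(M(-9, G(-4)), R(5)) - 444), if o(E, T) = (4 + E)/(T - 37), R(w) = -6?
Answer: -43/19168 ≈ -0.0022433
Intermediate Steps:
G(K) = -3/8 (G(K) = (⅛)*(-3) = -3/8)
M(U, C) = U + U² (M(U, C) = U² + U = U + U²)
o(E, T) = (4 + E)/(-37 + T)
1/(o(M(-9, G(-4)), R(5)) - 444) = 1/((4 - 9*(1 - 9))/(-37 - 6) - 444) = 1/((4 - 9*(-8))/(-43) - 444) = 1/(-(4 + 72)/43 - 444) = 1/(-1/43*76 - 444) = 1/(-76/43 - 444) = 1/(-19168/43) = -43/19168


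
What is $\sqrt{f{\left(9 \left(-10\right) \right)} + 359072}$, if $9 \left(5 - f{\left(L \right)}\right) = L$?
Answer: $\sqrt{359087} \approx 599.24$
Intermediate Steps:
$f{\left(L \right)} = 5 - \frac{L}{9}$
$\sqrt{f{\left(9 \left(-10\right) \right)} + 359072} = \sqrt{\left(5 - \frac{9 \left(-10\right)}{9}\right) + 359072} = \sqrt{\left(5 - -10\right) + 359072} = \sqrt{\left(5 + 10\right) + 359072} = \sqrt{15 + 359072} = \sqrt{359087}$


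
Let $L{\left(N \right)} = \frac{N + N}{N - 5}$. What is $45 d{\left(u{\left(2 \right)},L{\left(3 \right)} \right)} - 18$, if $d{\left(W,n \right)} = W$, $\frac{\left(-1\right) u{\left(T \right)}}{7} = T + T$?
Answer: $-1278$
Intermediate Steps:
$u{\left(T \right)} = - 14 T$ ($u{\left(T \right)} = - 7 \left(T + T\right) = - 7 \cdot 2 T = - 14 T$)
$L{\left(N \right)} = \frac{2 N}{-5 + N}$
$45 d{\left(u{\left(2 \right)},L{\left(3 \right)} \right)} - 18 = 45 \left(\left(-14\right) 2\right) - 18 = 45 \left(-28\right) - 18 = -1260 - 18 = -1278$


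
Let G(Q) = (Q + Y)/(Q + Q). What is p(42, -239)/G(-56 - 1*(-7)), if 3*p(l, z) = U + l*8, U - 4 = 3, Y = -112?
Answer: 4802/69 ≈ 69.594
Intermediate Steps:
U = 7 (U = 4 + 3 = 7)
p(l, z) = 7/3 + 8*l/3 (p(l, z) = (7 + l*8)/3 = (7 + 8*l)/3 = 7/3 + 8*l/3)
G(Q) = (-112 + Q)/(2*Q) (G(Q) = (Q - 112)/(Q + Q) = (-112 + Q)/((2*Q)) = (-112 + Q)*(1/(2*Q)) = (-112 + Q)/(2*Q))
p(42, -239)/G(-56 - 1*(-7)) = (7/3 + (8/3)*42)/(((-112 + (-56 - 1*(-7)))/(2*(-56 - 1*(-7))))) = (7/3 + 112)/(((-112 + (-56 + 7))/(2*(-56 + 7)))) = 343/(3*(((½)*(-112 - 49)/(-49)))) = 343/(3*(((½)*(-1/49)*(-161)))) = 343/(3*(23/14)) = (343/3)*(14/23) = 4802/69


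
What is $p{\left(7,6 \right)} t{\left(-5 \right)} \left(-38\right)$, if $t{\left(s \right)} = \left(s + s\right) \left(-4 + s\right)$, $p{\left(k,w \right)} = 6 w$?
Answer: $-123120$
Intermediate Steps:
$t{\left(s \right)} = 2 s \left(-4 + s\right)$
$p{\left(7,6 \right)} t{\left(-5 \right)} \left(-38\right) = 6 \cdot 6 \cdot 2 \left(-5\right) \left(-4 - 5\right) \left(-38\right) = 36 \cdot 2 \left(-5\right) \left(-9\right) \left(-38\right) = 36 \cdot 90 \left(-38\right) = 3240 \left(-38\right) = -123120$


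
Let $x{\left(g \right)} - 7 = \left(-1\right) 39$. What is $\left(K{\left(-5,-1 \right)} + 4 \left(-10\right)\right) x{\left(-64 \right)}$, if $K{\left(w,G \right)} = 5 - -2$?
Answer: $1056$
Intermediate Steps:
$K{\left(w,G \right)} = 7$ ($K{\left(w,G \right)} = 5 + 2 = 7$)
$x{\left(g \right)} = -32$ ($x{\left(g \right)} = 7 - 39 = -32$)
$\left(K{\left(-5,-1 \right)} + 4 \left(-10\right)\right) x{\left(-64 \right)} = \left(7 + 4 \left(-10\right)\right) \left(-32\right) = \left(7 - 40\right) \left(-32\right) = \left(-33\right) \left(-32\right) = 1056$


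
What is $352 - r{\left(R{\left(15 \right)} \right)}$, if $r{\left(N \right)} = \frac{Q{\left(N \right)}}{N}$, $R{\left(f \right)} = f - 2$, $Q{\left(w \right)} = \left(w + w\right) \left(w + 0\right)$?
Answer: $326$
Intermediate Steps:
$Q{\left(w \right)} = 2 w^{2}$ ($Q{\left(w \right)} = 2 w w = 2 w^{2}$)
$R{\left(f \right)} = -2 + f$ ($R{\left(f \right)} = f - 2 = -2 + f$)
$r{\left(N \right)} = 2 N$ ($r{\left(N \right)} = \frac{2 N^{2}}{N} = 2 N$)
$352 - r{\left(R{\left(15 \right)} \right)} = 352 - 2 \left(-2 + 15\right) = 352 - 2 \cdot 13 = 352 - 26 = 326$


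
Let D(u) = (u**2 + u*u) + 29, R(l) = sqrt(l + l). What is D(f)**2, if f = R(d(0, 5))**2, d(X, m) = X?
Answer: 841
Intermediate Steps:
R(l) = sqrt(2)*sqrt(l) (R(l) = sqrt(2*l) = sqrt(2)*sqrt(l))
f = 0 (f = (sqrt(2)*sqrt(0))**2 = (sqrt(2)*0)**2 = 0**2 = 0)
D(u) = 29 + 2*u**2 (D(u) = (u**2 + u**2) + 29 = 2*u**2 + 29 = 29 + 2*u**2)
D(f)**2 = (29 + 2*0**2)**2 = (29 + 2*0)**2 = (29 + 0)**2 = 29**2 = 841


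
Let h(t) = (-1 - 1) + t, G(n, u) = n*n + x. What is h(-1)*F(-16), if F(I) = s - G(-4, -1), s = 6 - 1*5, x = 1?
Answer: 48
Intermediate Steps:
G(n, u) = 1 + n**2 (G(n, u) = n*n + 1 = n**2 + 1 = 1 + n**2)
s = 1 (s = 6 - 5 = 1)
h(t) = -2 + t
F(I) = -16 (F(I) = 1 - (1 + (-4)**2) = 1 - (1 + 16) = 1 - 1*17 = 1 - 17 = -16)
h(-1)*F(-16) = (-2 - 1)*(-16) = -3*(-16) = 48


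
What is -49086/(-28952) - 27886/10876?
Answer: -34187017/39360244 ≈ -0.86857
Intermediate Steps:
-49086/(-28952) - 27886/10876 = -49086*(-1/28952) - 27886*1/10876 = 24543/14476 - 13943/5438 = -34187017/39360244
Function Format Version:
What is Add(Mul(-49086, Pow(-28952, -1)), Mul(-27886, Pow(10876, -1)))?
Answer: Rational(-34187017, 39360244) ≈ -0.86857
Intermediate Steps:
Add(Mul(-49086, Pow(-28952, -1)), Mul(-27886, Pow(10876, -1))) = Add(Mul(-49086, Rational(-1, 28952)), Mul(-27886, Rational(1, 10876))) = Add(Rational(24543, 14476), Rational(-13943, 5438)) = Rational(-34187017, 39360244)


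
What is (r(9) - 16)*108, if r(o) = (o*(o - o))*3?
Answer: -1728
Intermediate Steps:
r(o) = 0 (r(o) = (o*0)*3 = 0*3 = 0)
(r(9) - 16)*108 = (0 - 16)*108 = -16*108 = -1728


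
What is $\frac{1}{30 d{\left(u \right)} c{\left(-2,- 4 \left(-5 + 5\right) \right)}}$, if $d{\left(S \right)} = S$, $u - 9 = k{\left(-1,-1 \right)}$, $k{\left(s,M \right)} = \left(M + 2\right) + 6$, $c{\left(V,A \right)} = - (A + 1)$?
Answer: $- \frac{1}{480} \approx -0.0020833$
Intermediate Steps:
$c{\left(V,A \right)} = -1 - A$ ($c{\left(V,A \right)} = - (1 + A) = -1 - A$)
$k{\left(s,M \right)} = 8 + M$ ($k{\left(s,M \right)} = \left(2 + M\right) + 6 = 8 + M$)
$u = 16$ ($u = 9 + \left(8 - 1\right) = 9 + 7 = 16$)
$\frac{1}{30 d{\left(u \right)} c{\left(-2,- 4 \left(-5 + 5\right) \right)}} = \frac{1}{30 \cdot 16 \left(-1 - - 4 \left(-5 + 5\right)\right)} = \frac{1}{480 \left(-1 - \left(-4\right) 0\right)} = \frac{1}{480 \left(-1 - 0\right)} = \frac{1}{480 \left(-1 + 0\right)} = \frac{1}{480 \left(-1\right)} = \frac{1}{-480} = - \frac{1}{480}$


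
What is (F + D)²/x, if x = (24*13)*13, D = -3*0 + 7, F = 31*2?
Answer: 1587/1352 ≈ 1.1738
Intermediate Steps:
F = 62
D = 7 (D = 0 + 7 = 7)
x = 4056 (x = 312*13 = 4056)
(F + D)²/x = (62 + 7)²/4056 = 69²*(1/4056) = 4761*(1/4056) = 1587/1352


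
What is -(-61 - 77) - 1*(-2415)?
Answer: 2553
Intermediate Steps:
-(-61 - 77) - 1*(-2415) = -1*(-138) + 2415 = 138 + 2415 = 2553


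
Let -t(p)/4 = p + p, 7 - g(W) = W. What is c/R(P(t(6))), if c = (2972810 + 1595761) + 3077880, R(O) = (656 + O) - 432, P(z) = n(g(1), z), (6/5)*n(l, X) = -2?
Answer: 22939353/667 ≈ 34392.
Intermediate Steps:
g(W) = 7 - W
t(p) = -8*p (t(p) = -4*(p + p) = -8*p)
n(l, X) = -5/3 (n(l, X) = (⅚)*(-2) = -5/3)
P(z) = -5/3
R(O) = 224 + O
c = 7646451 (c = 4568571 + 3077880 = 7646451)
c/R(P(t(6))) = 7646451/(224 - 5/3) = 7646451/(667/3) = 7646451*(3/667) = 22939353/667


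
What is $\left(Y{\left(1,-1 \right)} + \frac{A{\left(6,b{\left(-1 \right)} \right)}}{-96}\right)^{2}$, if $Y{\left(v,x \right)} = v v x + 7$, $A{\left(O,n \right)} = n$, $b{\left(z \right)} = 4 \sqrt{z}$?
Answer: $\frac{\left(144 - i\right)^{2}}{576} \approx 35.998 - 0.5 i$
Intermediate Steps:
$Y{\left(v,x \right)} = 7 + x v^{2}$ ($Y{\left(v,x \right)} = v^{2} x + 7 = x v^{2} + 7 = 7 + x v^{2}$)
$\left(Y{\left(1,-1 \right)} + \frac{A{\left(6,b{\left(-1 \right)} \right)}}{-96}\right)^{2} = \left(\left(7 - 1^{2}\right) + \frac{4 \sqrt{-1}}{-96}\right)^{2} = \left(\left(7 - 1\right) + 4 i \left(- \frac{1}{96}\right)\right)^{2} = \left(\left(7 - 1\right) - \frac{i}{24}\right)^{2} = \left(6 - \frac{i}{24}\right)^{2}$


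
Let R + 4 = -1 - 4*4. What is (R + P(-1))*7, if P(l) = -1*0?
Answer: -147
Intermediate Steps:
P(l) = 0
R = -21 (R = -4 + (-1 - 4*4) = -4 + (-1 - 16) = -4 - 17 = -21)
(R + P(-1))*7 = (-21 + 0)*7 = -21*7 = -147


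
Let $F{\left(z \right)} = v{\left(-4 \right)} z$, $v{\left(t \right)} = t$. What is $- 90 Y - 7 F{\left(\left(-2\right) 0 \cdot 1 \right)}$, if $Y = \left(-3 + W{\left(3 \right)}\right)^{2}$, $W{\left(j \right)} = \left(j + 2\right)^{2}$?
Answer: $-43560$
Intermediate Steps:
$W{\left(j \right)} = \left(2 + j\right)^{2}$
$Y = 484$ ($Y = \left(-3 + \left(2 + 3\right)^{2}\right)^{2} = \left(-3 + 5^{2}\right)^{2} = \left(-3 + 25\right)^{2} = 22^{2} = 484$)
$F{\left(z \right)} = - 4 z$
$- 90 Y - 7 F{\left(\left(-2\right) 0 \cdot 1 \right)} = \left(-90\right) 484 - 7 \left(- 4 \left(-2\right) 0 \cdot 1\right) = -43560 - 7 \left(- 4 \cdot 0 \cdot 1\right) = -43560 - 7 \left(\left(-4\right) 0\right) = -43560 - 0 = -43560 + 0 = -43560$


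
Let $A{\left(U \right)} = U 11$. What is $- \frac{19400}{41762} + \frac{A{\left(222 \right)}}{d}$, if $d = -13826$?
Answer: $- \frac{92551801}{144350353} \approx -0.64116$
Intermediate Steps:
$A{\left(U \right)} = 11 U$
$- \frac{19400}{41762} + \frac{A{\left(222 \right)}}{d} = - \frac{19400}{41762} + \frac{11 \cdot 222}{-13826} = \left(-19400\right) \frac{1}{41762} + 2442 \left(- \frac{1}{13826}\right) = - \frac{9700}{20881} - \frac{1221}{6913} = - \frac{92551801}{144350353}$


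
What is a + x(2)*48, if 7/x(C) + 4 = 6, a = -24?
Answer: 144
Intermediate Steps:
x(C) = 7/2 (x(C) = 7/(-4 + 6) = 7/2)
a + x(2)*48 = -24 + (7/2)*48 = -24 + 168 = 144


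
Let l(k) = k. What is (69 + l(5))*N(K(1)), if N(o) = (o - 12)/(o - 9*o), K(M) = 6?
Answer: 37/4 ≈ 9.2500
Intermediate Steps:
N(o) = -(-12 + o)/(8*o) (N(o) = (-12 + o)/((-8*o)) = (-12 + o)*(-1/(8*o)) = -(-12 + o)/(8*o))
(69 + l(5))*N(K(1)) = (69 + 5)*((⅛)*(12 - 1*6)/6) = 74*((⅛)*(⅙)*(12 - 6)) = 74*((⅛)*(⅙)*6) = 74*(⅛) = 37/4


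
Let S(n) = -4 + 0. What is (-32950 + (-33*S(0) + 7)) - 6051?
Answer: -38862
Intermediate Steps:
S(n) = -4
(-32950 + (-33*S(0) + 7)) - 6051 = (-32950 + (-33*(-4) + 7)) - 6051 = (-32950 + (132 + 7)) - 6051 = (-32950 + 139) - 6051 = -32811 - 6051 = -38862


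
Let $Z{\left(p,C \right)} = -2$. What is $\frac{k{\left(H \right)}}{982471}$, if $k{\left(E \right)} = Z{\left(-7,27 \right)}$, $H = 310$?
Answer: $- \frac{2}{982471} \approx -2.0357 \cdot 10^{-6}$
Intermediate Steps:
$k{\left(E \right)} = -2$
$\frac{k{\left(H \right)}}{982471} = - \frac{2}{982471}$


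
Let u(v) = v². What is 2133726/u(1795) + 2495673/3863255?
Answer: 3256849687191/2489500838275 ≈ 1.3082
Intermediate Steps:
2133726/u(1795) + 2495673/3863255 = 2133726/(1795²) + 2495673/3863255 = 2133726/3222025 + 2495673*(1/3863255) = 2133726*(1/3222025) + 2495673/3863255 = 2133726/3222025 + 2495673/3863255 = 3256849687191/2489500838275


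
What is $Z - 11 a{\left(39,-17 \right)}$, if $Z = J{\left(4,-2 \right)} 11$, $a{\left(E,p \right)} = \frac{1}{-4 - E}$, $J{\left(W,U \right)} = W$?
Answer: $\frac{1903}{43} \approx 44.256$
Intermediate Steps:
$Z = 44$ ($Z = 4 \cdot 11 = 44$)
$Z - 11 a{\left(39,-17 \right)} = 44 - 11 \left(- \frac{1}{4 + 39}\right) = 44 - 11 \left(- \frac{1}{43}\right) = 44 - 11 \left(\left(-1\right) \frac{1}{43}\right) = 44 - - \frac{11}{43} = 44 + \frac{11}{43} = \frac{1903}{43}$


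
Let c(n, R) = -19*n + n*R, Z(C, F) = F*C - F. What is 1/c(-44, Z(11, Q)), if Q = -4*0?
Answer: 1/836 ≈ 0.0011962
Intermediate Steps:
Q = 0
Z(C, F) = -F + C*F (Z(C, F) = C*F - F = -F + C*F)
c(n, R) = -19*n + R*n
1/c(-44, Z(11, Q)) = 1/(-44*(-19 + 0*(-1 + 11))) = 1/(-44*(-19 + 0*10)) = 1/(-44*(-19 + 0)) = 1/(-44*(-19)) = 1/836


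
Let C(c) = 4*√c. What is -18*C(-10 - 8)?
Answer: -216*I*√2 ≈ -305.47*I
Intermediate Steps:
-18*C(-10 - 8) = -72*√(-10 - 8) = -72*√(-18) = -72*3*I*√2 = -216*I*√2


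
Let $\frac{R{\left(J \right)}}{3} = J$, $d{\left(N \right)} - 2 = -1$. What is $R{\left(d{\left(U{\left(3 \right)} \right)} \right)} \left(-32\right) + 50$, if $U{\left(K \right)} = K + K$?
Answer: $-46$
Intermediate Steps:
$U{\left(K \right)} = 2 K$
$d{\left(N \right)} = 1$ ($d{\left(N \right)} = 2 - 1 = 1$)
$R{\left(J \right)} = 3 J$
$R{\left(d{\left(U{\left(3 \right)} \right)} \right)} \left(-32\right) + 50 = 3 \cdot 1 \left(-32\right) + 50 = 3 \left(-32\right) + 50 = -96 + 50 = -46$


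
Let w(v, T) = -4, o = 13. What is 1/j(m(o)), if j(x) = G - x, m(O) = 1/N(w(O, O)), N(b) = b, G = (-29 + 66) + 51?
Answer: 4/353 ≈ 0.011331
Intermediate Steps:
G = 88 (G = 37 + 51 = 88)
m(O) = -¼ (m(O) = 1/(-4) = -¼)
j(x) = 88 - x
1/j(m(o)) = 1/(88 - 1*(-¼)) = 1/(88 + ¼) = 1/(353/4) = 4/353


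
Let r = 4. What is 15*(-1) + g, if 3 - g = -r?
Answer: -8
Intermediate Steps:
g = 7 (g = 3 - (-1)*4 = 3 - 1*(-4) = 3 + 4 = 7)
15*(-1) + g = 15*(-1) + 7 = -15 + 7 = -8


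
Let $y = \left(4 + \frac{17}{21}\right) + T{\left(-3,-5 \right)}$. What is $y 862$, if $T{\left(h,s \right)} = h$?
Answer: $\frac{32756}{21} \approx 1559.8$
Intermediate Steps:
$y = \frac{38}{21}$ ($y = \left(4 + \frac{17}{21}\right) - 3 = \frac{101}{21} - 3 = \frac{38}{21} \approx 1.8095$)
$y 862 = \frac{38}{21} \cdot 862 = \frac{32756}{21}$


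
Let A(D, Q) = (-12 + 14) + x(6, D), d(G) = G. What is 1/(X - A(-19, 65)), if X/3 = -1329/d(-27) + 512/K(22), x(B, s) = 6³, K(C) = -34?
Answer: -51/5891 ≈ -0.0086573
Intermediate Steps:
x(B, s) = 216
A(D, Q) = 218 (A(D, Q) = (-12 + 14) + 216 = 2 + 216 = 218)
X = 5227/51 (X = 3*(-1329/(-27) + 512/(-34)) = 3*(-1329*(-1/27) + 512*(-1/34)) = 3*(443/9 - 256/17) = 3*(5227/153) = 5227/51 ≈ 102.49)
1/(X - A(-19, 65)) = 1/(5227/51 - 1*218) = 1/(5227/51 - 218) = 1/(-5891/51) = -51/5891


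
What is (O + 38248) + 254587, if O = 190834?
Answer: 483669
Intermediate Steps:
(O + 38248) + 254587 = (190834 + 38248) + 254587 = 229082 + 254587 = 483669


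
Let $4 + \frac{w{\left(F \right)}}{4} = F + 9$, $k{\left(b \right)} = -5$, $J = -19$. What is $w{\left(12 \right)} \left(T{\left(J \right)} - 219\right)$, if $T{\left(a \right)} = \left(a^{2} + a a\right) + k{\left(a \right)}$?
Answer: $33864$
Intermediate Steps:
$T{\left(a \right)} = -5 + 2 a^{2}$ ($T{\left(a \right)} = \left(a^{2} + a a\right) - 5 = \left(a^{2} + a^{2}\right) - 5 = 2 a^{2} - 5 = -5 + 2 a^{2}$)
$w{\left(F \right)} = 20 + 4 F$ ($w{\left(F \right)} = -16 + 4 \left(F + 9\right) = -16 + 4 \left(9 + F\right) = -16 + \left(36 + 4 F\right) = 20 + 4 F$)
$w{\left(12 \right)} \left(T{\left(J \right)} - 219\right) = \left(20 + 4 \cdot 12\right) \left(\left(-5 + 2 \left(-19\right)^{2}\right) - 219\right) = \left(20 + 48\right) \left(\left(-5 + 2 \cdot 361\right) - 219\right) = 68 \left(\left(-5 + 722\right) - 219\right) = 68 \left(717 - 219\right) = 68 \cdot 498 = 33864$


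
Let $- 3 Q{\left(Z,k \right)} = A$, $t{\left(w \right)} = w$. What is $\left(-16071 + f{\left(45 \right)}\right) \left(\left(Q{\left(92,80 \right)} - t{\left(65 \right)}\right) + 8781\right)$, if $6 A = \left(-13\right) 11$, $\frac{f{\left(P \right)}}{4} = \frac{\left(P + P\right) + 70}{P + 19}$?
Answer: $- \frac{2522074891}{18} \approx -1.4012 \cdot 10^{8}$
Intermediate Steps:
$f{\left(P \right)} = \frac{4 \left(70 + 2 P\right)}{19 + P}$ ($f{\left(P \right)} = 4 \frac{\left(P + P\right) + 70}{P + 19} = 4 \frac{2 P + 70}{19 + P} = 4 \frac{70 + 2 P}{19 + P} = \frac{4 \left(70 + 2 P\right)}{19 + P}$)
$A = - \frac{143}{6}$ ($A = \frac{\left(-13\right) 11}{6} = \frac{1}{6} \left(-143\right) = - \frac{143}{6} \approx -23.833$)
$Q{\left(Z,k \right)} = \frac{143}{18}$ ($Q{\left(Z,k \right)} = \left(- \frac{1}{3}\right) \left(- \frac{143}{6}\right) = \frac{143}{18}$)
$\left(-16071 + f{\left(45 \right)}\right) \left(\left(Q{\left(92,80 \right)} - t{\left(65 \right)}\right) + 8781\right) = \left(-16071 + \frac{8 \left(35 + 45\right)}{19 + 45}\right) \left(\left(\frac{143}{18} - 65\right) + 8781\right) = \left(-16071 + 8 \cdot \frac{1}{64} \cdot 80\right) \left(\left(\frac{143}{18} - 65\right) + 8781\right) = \left(-16071 + 8 \cdot \frac{1}{64} \cdot 80\right) \left(- \frac{1027}{18} + 8781\right) = \left(-16071 + 10\right) \frac{157031}{18} = \left(-16061\right) \frac{157031}{18} = - \frac{2522074891}{18}$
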